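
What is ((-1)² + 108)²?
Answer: 11881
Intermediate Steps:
((-1)² + 108)² = (1 + 108)² = 109² = 11881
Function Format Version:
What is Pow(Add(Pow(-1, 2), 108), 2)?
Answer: 11881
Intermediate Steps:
Pow(Add(Pow(-1, 2), 108), 2) = Pow(Add(1, 108), 2) = Pow(109, 2) = 11881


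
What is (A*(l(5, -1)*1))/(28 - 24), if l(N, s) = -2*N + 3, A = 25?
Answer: -175/4 ≈ -43.750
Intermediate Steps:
l(N, s) = 3 - 2*N
(A*(l(5, -1)*1))/(28 - 24) = (25*((3 - 2*5)*1))/(28 - 24) = (25*((3 - 10)*1))/4 = (25*(-7*1))*(1/4) = (25*(-7))*(1/4) = -175*1/4 = -175/4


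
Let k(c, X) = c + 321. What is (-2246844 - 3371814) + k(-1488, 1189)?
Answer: -5619825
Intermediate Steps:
k(c, X) = 321 + c
(-2246844 - 3371814) + k(-1488, 1189) = (-2246844 - 3371814) + (321 - 1488) = -5618658 - 1167 = -5619825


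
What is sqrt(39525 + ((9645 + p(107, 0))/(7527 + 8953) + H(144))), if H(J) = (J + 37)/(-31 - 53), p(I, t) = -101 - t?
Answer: sqrt(18491306800470)/21630 ≈ 198.80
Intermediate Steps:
H(J) = -37/84 - J/84 (H(J) = (37 + J)/(-84) = (37 + J)*(-1/84) = -37/84 - J/84)
sqrt(39525 + ((9645 + p(107, 0))/(7527 + 8953) + H(144))) = sqrt(39525 + ((9645 + (-101 - 1*0))/(7527 + 8953) + (-37/84 - 1/84*144))) = sqrt(39525 + ((9645 + (-101 + 0))/16480 + (-37/84 - 12/7))) = sqrt(39525 + ((9645 - 101)*(1/16480) - 181/84)) = sqrt(39525 + (9544*(1/16480) - 181/84)) = sqrt(39525 + (1193/2060 - 181/84)) = sqrt(39525 - 34081/21630) = sqrt(854891669/21630) = sqrt(18491306800470)/21630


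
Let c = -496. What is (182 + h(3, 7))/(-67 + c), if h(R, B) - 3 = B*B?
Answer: -234/563 ≈ -0.41563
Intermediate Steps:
h(R, B) = 3 + B² (h(R, B) = 3 + B*B = 3 + B²)
(182 + h(3, 7))/(-67 + c) = (182 + (3 + 7²))/(-67 - 496) = (182 + (3 + 49))/(-563) = (182 + 52)*(-1/563) = 234*(-1/563) = -234/563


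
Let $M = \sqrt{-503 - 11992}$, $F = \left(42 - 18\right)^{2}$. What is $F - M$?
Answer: $576 - 7 i \sqrt{255} \approx 576.0 - 111.78 i$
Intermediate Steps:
$F = 576$ ($F = 24^{2} = 576$)
$M = 7 i \sqrt{255}$ ($M = \sqrt{-503 - 11992} = \sqrt{-12495} = 7 i \sqrt{255} \approx 111.78 i$)
$F - M = 576 - 7 i \sqrt{255}$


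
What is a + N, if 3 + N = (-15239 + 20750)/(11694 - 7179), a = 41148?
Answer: 61925062/1505 ≈ 41146.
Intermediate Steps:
N = -2678/1505 (N = -3 + (-15239 + 20750)/(11694 - 7179) = -3 + 5511/4515 = -3 + 5511*(1/4515) = -3 + 1837/1505 = -2678/1505 ≈ -1.7794)
a + N = 41148 - 2678/1505 = 61925062/1505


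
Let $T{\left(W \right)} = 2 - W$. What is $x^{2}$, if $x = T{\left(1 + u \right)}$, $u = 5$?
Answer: $16$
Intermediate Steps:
$x = -4$ ($x = 2 - \left(1 + 5\right) = 2 - 6 = -4$)
$x^{2} = \left(-4\right)^{2} = 16$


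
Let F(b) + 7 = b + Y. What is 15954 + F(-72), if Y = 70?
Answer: 15945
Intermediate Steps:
F(b) = 63 + b (F(b) = -7 + (b + 70) = -7 + (70 + b) = 63 + b)
15954 + F(-72) = 15954 + (63 - 72) = 15954 - 9 = 15945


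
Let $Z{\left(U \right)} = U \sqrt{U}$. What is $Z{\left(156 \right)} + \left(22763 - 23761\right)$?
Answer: $-998 + 312 \sqrt{39} \approx 950.44$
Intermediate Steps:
$Z{\left(U \right)} = U^{\frac{3}{2}}$
$Z{\left(156 \right)} + \left(22763 - 23761\right) = 156^{\frac{3}{2}} + \left(22763 - 23761\right) = 312 \sqrt{39} - 998 = -998 + 312 \sqrt{39}$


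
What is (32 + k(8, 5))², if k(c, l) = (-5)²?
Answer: 3249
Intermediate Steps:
k(c, l) = 25
(32 + k(8, 5))² = (32 + 25)² = 57² = 3249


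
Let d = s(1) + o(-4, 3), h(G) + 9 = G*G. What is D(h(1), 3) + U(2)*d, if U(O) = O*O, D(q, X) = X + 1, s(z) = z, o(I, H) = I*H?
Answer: -40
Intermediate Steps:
h(G) = -9 + G**2 (h(G) = -9 + G*G = -9 + G**2)
o(I, H) = H*I
D(q, X) = 1 + X
U(O) = O**2
d = -11 (d = 1 + 3*(-4) = 1 - 12 = -11)
D(h(1), 3) + U(2)*d = (1 + 3) + 2**2*(-11) = 4 + 4*(-11) = 4 - 44 = -40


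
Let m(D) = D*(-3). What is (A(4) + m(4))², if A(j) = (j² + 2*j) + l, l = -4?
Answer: 64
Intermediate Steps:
A(j) = -4 + j² + 2*j (A(j) = (j² + 2*j) - 4 = -4 + j² + 2*j)
m(D) = -3*D
(A(4) + m(4))² = ((-4 + 4² + 2*4) - 3*4)² = ((-4 + 16 + 8) - 12)² = (20 - 12)² = 8² = 64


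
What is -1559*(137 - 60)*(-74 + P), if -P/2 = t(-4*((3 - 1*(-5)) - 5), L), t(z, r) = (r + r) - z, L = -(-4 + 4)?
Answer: 11764214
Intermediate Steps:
L = 0 (L = -1*0 = 0)
t(z, r) = -z + 2*r (t(z, r) = 2*r - z = -z + 2*r)
P = -24 (P = -2*(-(-4)*((3 - 1*(-5)) - 5) + 2*0) = -2*(-(-4)*((3 + 5) - 5) + 0) = -2*(-(-4)*(8 - 5) + 0) = -2*(-(-4)*3 + 0) = -2*(-1*(-12) + 0) = -2*(12 + 0) = -2*12 = -24)
-1559*(137 - 60)*(-74 + P) = -1559*(137 - 60)*(-74 - 24) = -120043*(-98) = -1559*(-7546) = 11764214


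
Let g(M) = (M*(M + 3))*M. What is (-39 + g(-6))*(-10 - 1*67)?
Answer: 11319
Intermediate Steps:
g(M) = M²*(3 + M) (g(M) = (M*(3 + M))*M = M²*(3 + M))
(-39 + g(-6))*(-10 - 1*67) = (-39 + (-6)²*(3 - 6))*(-10 - 1*67) = (-39 + 36*(-3))*(-10 - 67) = (-39 - 108)*(-77) = -147*(-77) = 11319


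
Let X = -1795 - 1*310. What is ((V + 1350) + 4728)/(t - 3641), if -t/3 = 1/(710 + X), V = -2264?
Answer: -886755/846532 ≈ -1.0475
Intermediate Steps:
X = -2105 (X = -1795 - 310 = -2105)
t = 1/465 (t = -3/(710 - 2105) = -3/(-1395) = -3*(-1/1395) = 1/465 ≈ 0.0021505)
((V + 1350) + 4728)/(t - 3641) = ((-2264 + 1350) + 4728)/(1/465 - 3641) = (-914 + 4728)/(-1693064/465) = 3814*(-465/1693064) = -886755/846532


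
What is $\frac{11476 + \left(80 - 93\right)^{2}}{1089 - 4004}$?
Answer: $- \frac{2329}{583} \approx -3.9949$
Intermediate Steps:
$\frac{11476 + \left(80 - 93\right)^{2}}{1089 - 4004} = \frac{11476 + \left(-13\right)^{2}}{-2915} = \left(11476 + 169\right) \left(- \frac{1}{2915}\right) = 11645 \left(- \frac{1}{2915}\right) = - \frac{2329}{583}$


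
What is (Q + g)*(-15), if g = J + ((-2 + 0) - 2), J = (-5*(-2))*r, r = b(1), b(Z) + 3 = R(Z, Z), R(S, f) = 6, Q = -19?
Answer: -105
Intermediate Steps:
b(Z) = 3 (b(Z) = -3 + 6 = 3)
r = 3
J = 30 (J = -5*(-2)*3 = 10*3 = 30)
g = 26 (g = 30 + ((-2 + 0) - 2) = 30 + (-2 - 2) = 30 - 4 = 26)
(Q + g)*(-15) = (-19 + 26)*(-15) = 7*(-15) = -105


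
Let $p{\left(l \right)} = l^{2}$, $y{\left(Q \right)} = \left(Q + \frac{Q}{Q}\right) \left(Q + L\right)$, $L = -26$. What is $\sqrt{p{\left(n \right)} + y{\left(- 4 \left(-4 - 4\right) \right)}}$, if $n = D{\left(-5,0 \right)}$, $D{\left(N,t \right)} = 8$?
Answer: $\sqrt{262} \approx 16.186$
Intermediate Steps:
$y{\left(Q \right)} = \left(1 + Q\right) \left(-26 + Q\right)$ ($y{\left(Q \right)} = \left(Q + \frac{Q}{Q}\right) \left(Q - 26\right) = \left(Q + 1\right) \left(-26 + Q\right) = \left(1 + Q\right) \left(-26 + Q\right)$)
$n = 8$
$\sqrt{p{\left(n \right)} + y{\left(- 4 \left(-4 - 4\right) \right)}} = \sqrt{8^{2} - \left(26 - 16 \left(-4 - 4\right)^{2} + 25 \left(-4\right) \left(-4 - 4\right)\right)} = \sqrt{64 - \left(26 - 1024 + 25 \left(-4\right) \left(-8\right)\right)} = \sqrt{64 - \left(826 - 1024\right)} = \sqrt{64 - -198} = \sqrt{64 + 198} = \sqrt{262}$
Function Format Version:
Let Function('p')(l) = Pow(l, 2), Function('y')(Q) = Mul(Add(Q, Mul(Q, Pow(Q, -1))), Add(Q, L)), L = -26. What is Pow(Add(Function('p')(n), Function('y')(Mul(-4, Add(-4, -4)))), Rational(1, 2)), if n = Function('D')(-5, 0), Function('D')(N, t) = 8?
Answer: Pow(262, Rational(1, 2)) ≈ 16.186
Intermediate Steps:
Function('y')(Q) = Mul(Add(1, Q), Add(-26, Q)) (Function('y')(Q) = Mul(Add(Q, Mul(Q, Pow(Q, -1))), Add(Q, -26)) = Mul(Add(Q, 1), Add(-26, Q)) = Mul(Add(1, Q), Add(-26, Q)))
n = 8
Pow(Add(Function('p')(n), Function('y')(Mul(-4, Add(-4, -4)))), Rational(1, 2)) = Pow(Add(Pow(8, 2), Add(-26, Pow(Mul(-4, Add(-4, -4)), 2), Mul(-25, Mul(-4, Add(-4, -4))))), Rational(1, 2)) = Pow(Add(64, Add(-26, Pow(Mul(-4, -8), 2), Mul(-25, Mul(-4, -8)))), Rational(1, 2)) = Pow(Add(64, Add(-26, Pow(32, 2), Mul(-25, 32))), Rational(1, 2)) = Pow(Add(64, Add(-26, 1024, -800)), Rational(1, 2)) = Pow(Add(64, 198), Rational(1, 2)) = Pow(262, Rational(1, 2))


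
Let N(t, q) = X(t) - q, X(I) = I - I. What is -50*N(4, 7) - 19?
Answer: 331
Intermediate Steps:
X(I) = 0
N(t, q) = -q (N(t, q) = 0 - q = -q)
-50*N(4, 7) - 19 = -(-50)*7 - 19 = -50*(-7) - 19 = 350 - 19 = 331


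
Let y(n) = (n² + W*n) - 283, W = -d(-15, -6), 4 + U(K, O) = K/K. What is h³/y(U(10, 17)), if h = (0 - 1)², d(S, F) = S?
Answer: -1/319 ≈ -0.0031348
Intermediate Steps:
U(K, O) = -3 (U(K, O) = -4 + K/K = -4 + 1 = -3)
W = 15 (W = -1*(-15) = 15)
y(n) = -283 + n² + 15*n (y(n) = (n² + 15*n) - 283 = -283 + n² + 15*n)
h = 1 (h = (-1)² = 1)
h³/y(U(10, 17)) = 1³/(-283 + (-3)² + 15*(-3)) = 1/(-283 + 9 - 45) = 1/(-319) = 1*(-1/319) = -1/319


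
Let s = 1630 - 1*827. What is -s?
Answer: -803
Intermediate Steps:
s = 803 (s = 1630 - 827 = 803)
-s = -1*803 = -803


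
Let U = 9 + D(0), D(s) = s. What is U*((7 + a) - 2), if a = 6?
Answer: 99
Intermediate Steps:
U = 9 (U = 9 + 0 = 9)
U*((7 + a) - 2) = 9*((7 + 6) - 2) = 9*(13 - 2) = 9*11 = 99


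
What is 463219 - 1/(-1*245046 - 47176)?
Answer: 135362782619/292222 ≈ 4.6322e+5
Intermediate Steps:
463219 - 1/(-1*245046 - 47176) = 463219 - 1/(-245046 - 47176) = 463219 - 1/(-292222) = 463219 - 1*(-1/292222) = 463219 + 1/292222 = 135362782619/292222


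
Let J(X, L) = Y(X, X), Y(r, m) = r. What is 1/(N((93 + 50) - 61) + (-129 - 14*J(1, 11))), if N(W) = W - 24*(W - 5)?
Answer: -1/1909 ≈ -0.00052383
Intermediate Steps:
J(X, L) = X
N(W) = 120 - 23*W (N(W) = W - 24*(-5 + W) = W - 4*(-30 + 6*W) = W + (120 - 24*W) = 120 - 23*W)
1/(N((93 + 50) - 61) + (-129 - 14*J(1, 11))) = 1/((120 - 23*((93 + 50) - 61)) + (-129 - 14*1)) = 1/((120 - 23*(143 - 61)) + (-129 - 14)) = 1/((120 - 23*82) - 143) = 1/((120 - 1886) - 143) = 1/(-1766 - 143) = 1/(-1909) = -1/1909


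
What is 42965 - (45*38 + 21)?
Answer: 41234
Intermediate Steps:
42965 - (45*38 + 21) = 42965 - (1710 + 21) = 42965 - 1*1731 = 42965 - 1731 = 41234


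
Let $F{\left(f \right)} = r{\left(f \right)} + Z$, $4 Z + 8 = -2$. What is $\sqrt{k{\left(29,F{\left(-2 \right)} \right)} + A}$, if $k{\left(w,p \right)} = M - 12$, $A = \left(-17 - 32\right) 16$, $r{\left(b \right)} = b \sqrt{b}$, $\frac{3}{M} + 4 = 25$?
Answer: $\frac{3 i \sqrt{4333}}{7} \approx 28.211 i$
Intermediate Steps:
$M = \frac{1}{7}$ ($M = \frac{3}{-4 + 25} = \frac{3}{21} = 3 \cdot \frac{1}{21} = \frac{1}{7} \approx 0.14286$)
$Z = - \frac{5}{2}$ ($Z = -2 + \frac{1}{4} \left(-2\right) = -2 - \frac{1}{2} = - \frac{5}{2} \approx -2.5$)
$r{\left(b \right)} = b^{\frac{3}{2}}$
$F{\left(f \right)} = - \frac{5}{2} + f^{\frac{3}{2}}$ ($F{\left(f \right)} = f^{\frac{3}{2}} - \frac{5}{2} = - \frac{5}{2} + f^{\frac{3}{2}}$)
$A = -784$ ($A = \left(-49\right) 16 = -784$)
$k{\left(w,p \right)} = - \frac{83}{7}$ ($k{\left(w,p \right)} = \frac{1}{7} - 12 = - \frac{83}{7}$)
$\sqrt{k{\left(29,F{\left(-2 \right)} \right)} + A} = \sqrt{- \frac{83}{7} - 784} = \sqrt{- \frac{5571}{7}} = \frac{3 i \sqrt{4333}}{7}$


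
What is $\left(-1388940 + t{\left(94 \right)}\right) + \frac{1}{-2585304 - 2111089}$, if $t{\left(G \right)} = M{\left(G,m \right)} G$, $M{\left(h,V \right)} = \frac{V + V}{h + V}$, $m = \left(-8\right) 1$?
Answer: $- \frac{280492879704639}{201944899} \approx -1.389 \cdot 10^{6}$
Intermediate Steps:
$m = -8$
$M{\left(h,V \right)} = \frac{2 V}{V + h}$
$t{\left(G \right)} = - \frac{16 G}{-8 + G}$ ($t{\left(G \right)} = 2 \left(-8\right) \frac{1}{-8 + G} G = - \frac{16}{-8 + G} G = - \frac{16 G}{-8 + G}$)
$\left(-1388940 + t{\left(94 \right)}\right) + \frac{1}{-2585304 - 2111089} = \left(-1388940 - \frac{1504}{-8 + 94}\right) + \frac{1}{-2585304 - 2111089} = \left(-1388940 - \frac{1504}{86}\right) + \frac{1}{-4696393} = \left(-1388940 - 1504 \cdot \frac{1}{86}\right) - \frac{1}{4696393} = \left(-1388940 - \frac{752}{43}\right) - \frac{1}{4696393} = - \frac{59725172}{43} - \frac{1}{4696393} = - \frac{280492879704639}{201944899}$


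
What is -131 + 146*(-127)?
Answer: -18673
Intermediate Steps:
-131 + 146*(-127) = -131 - 18542 = -18673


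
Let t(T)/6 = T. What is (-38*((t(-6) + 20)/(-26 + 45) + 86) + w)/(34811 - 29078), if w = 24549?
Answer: 21313/5733 ≈ 3.7176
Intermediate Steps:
t(T) = 6*T
(-38*((t(-6) + 20)/(-26 + 45) + 86) + w)/(34811 - 29078) = (-38*((6*(-6) + 20)/(-26 + 45) + 86) + 24549)/(34811 - 29078) = (-38*((-36 + 20)/19 + 86) + 24549)/5733 = (-38*(-16*1/19 + 86) + 24549)*(1/5733) = (-38*(-16/19 + 86) + 24549)*(1/5733) = (-38*1618/19 + 24549)*(1/5733) = (-3236 + 24549)*(1/5733) = 21313*(1/5733) = 21313/5733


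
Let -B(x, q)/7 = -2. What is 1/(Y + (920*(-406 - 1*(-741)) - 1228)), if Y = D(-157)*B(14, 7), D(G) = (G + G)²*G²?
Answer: 1/34024406228 ≈ 2.9391e-11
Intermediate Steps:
B(x, q) = 14 (B(x, q) = -7*(-2) = 14)
D(G) = 4*G⁴ (D(G) = (2*G)²*G² = (4*G²)*G² = 4*G⁴)
Y = 34024099256 (Y = (4*(-157)⁴)*14 = (4*607573201)*14 = 2430292804*14 = 34024099256)
1/(Y + (920*(-406 - 1*(-741)) - 1228)) = 1/(34024099256 + (920*(-406 - 1*(-741)) - 1228)) = 1/(34024099256 + (920*(-406 + 741) - 1228)) = 1/(34024099256 + (920*335 - 1228)) = 1/(34024099256 + (308200 - 1228)) = 1/(34024099256 + 306972) = 1/34024406228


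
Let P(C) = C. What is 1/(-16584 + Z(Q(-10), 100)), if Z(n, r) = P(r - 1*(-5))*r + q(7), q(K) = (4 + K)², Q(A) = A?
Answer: -1/5963 ≈ -0.00016770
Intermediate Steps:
Z(n, r) = 121 + r*(5 + r) (Z(n, r) = (r - 1*(-5))*r + (4 + 7)² = (r + 5)*r + 11² = (5 + r)*r + 121 = r*(5 + r) + 121 = 121 + r*(5 + r))
1/(-16584 + Z(Q(-10), 100)) = 1/(-16584 + (121 + 100*(5 + 100))) = 1/(-16584 + (121 + 100*105)) = 1/(-16584 + (121 + 10500)) = 1/(-16584 + 10621) = 1/(-5963) = -1/5963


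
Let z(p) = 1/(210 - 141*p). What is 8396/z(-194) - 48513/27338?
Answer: 6326760681759/27338 ≈ 2.3143e+8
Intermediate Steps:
8396/z(-194) - 48513/27338 = 8396/((-1/(-210 + 141*(-194)))) - 48513/27338 = 8396/((-1/(-210 - 27354))) - 48513*1/27338 = 8396/((-1/(-27564))) - 48513/27338 = 8396/((-1*(-1/27564))) - 48513/27338 = 8396/(1/27564) - 48513/27338 = 8396*27564 - 48513/27338 = 231427344 - 48513/27338 = 6326760681759/27338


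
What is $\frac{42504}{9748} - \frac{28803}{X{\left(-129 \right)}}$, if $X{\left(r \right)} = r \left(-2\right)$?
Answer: $- \frac{22483801}{209582} \approx -107.28$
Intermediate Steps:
$X{\left(r \right)} = - 2 r$
$\frac{42504}{9748} - \frac{28803}{X{\left(-129 \right)}} = \frac{42504}{9748} - \frac{28803}{\left(-2\right) \left(-129\right)} = 42504 \cdot \frac{1}{9748} - \frac{28803}{258} = \frac{10626}{2437} - \frac{9601}{86} = - \frac{22483801}{209582}$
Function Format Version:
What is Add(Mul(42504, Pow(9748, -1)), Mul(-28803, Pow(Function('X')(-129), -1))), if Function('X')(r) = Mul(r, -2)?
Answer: Rational(-22483801, 209582) ≈ -107.28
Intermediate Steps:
Function('X')(r) = Mul(-2, r)
Add(Mul(42504, Pow(9748, -1)), Mul(-28803, Pow(Function('X')(-129), -1))) = Add(Mul(42504, Pow(9748, -1)), Mul(-28803, Pow(Mul(-2, -129), -1))) = Add(Mul(42504, Rational(1, 9748)), Mul(-28803, Pow(258, -1))) = Add(Rational(10626, 2437), Mul(-28803, Rational(1, 258))) = Add(Rational(10626, 2437), Rational(-9601, 86)) = Rational(-22483801, 209582)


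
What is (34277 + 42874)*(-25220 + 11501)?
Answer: -1058434569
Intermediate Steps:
(34277 + 42874)*(-25220 + 11501) = 77151*(-13719) = -1058434569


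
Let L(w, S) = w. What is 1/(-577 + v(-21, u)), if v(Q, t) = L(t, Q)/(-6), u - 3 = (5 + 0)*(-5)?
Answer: -3/1720 ≈ -0.0017442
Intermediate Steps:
u = -22 (u = 3 + (5 + 0)*(-5) = 3 + 5*(-5) = 3 - 25 = -22)
v(Q, t) = -t/6 (v(Q, t) = t/(-6) = t*(-⅙) = -t/6)
1/(-577 + v(-21, u)) = 1/(-577 - ⅙*(-22)) = 1/(-577 + 11/3) = 1/(-1720/3) = -3/1720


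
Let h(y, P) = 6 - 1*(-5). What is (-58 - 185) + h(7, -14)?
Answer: -232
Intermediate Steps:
h(y, P) = 11 (h(y, P) = 6 + 5 = 11)
(-58 - 185) + h(7, -14) = (-58 - 185) + 11 = -243 + 11 = -232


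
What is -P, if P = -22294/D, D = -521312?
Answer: -11147/260656 ≈ -0.042765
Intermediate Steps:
P = 11147/260656 (P = -22294/(-521312) = -22294*(-1/521312) = 11147/260656 ≈ 0.042765)
-P = -1*11147/260656 = -11147/260656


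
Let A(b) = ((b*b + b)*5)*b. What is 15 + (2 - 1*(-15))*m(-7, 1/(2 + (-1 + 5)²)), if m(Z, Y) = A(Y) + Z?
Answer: -604913/5832 ≈ -103.72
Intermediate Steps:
A(b) = b*(5*b + 5*b²) (A(b) = ((b² + b)*5)*b = ((b + b²)*5)*b = (5*b + 5*b²)*b = b*(5*b + 5*b²))
m(Z, Y) = Z + 5*Y²*(1 + Y) (m(Z, Y) = 5*Y²*(1 + Y) + Z = Z + 5*Y²*(1 + Y))
15 + (2 - 1*(-15))*m(-7, 1/(2 + (-1 + 5)²)) = 15 + (2 - 1*(-15))*(-7 + 5*(1/(2 + (-1 + 5)²))²*(1 + 1/(2 + (-1 + 5)²))) = 15 + (2 + 15)*(-7 + 5*(1/(2 + 4²))²*(1 + 1/(2 + 4²))) = 15 + 17*(-7 + 5*(1/(2 + 16))²*(1 + 1/(2 + 16))) = 15 + 17*(-7 + 5*(1/18)²*(1 + 1/18)) = 15 + 17*(-7 + 5*(1/324)*(19/18)) = 15 + 17*(-7 + 95/5832) = 15 + 17*(-40729/5832) = 15 - 692393/5832 = -604913/5832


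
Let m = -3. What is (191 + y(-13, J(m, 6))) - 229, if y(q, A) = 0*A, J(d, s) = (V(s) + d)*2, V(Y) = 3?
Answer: -38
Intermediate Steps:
J(d, s) = 6 + 2*d (J(d, s) = (3 + d)*2 = 6 + 2*d)
y(q, A) = 0
(191 + y(-13, J(m, 6))) - 229 = (191 + 0) - 229 = 191 - 229 = -38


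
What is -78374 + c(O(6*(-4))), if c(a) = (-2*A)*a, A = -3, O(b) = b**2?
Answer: -74918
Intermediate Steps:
c(a) = 6*a (c(a) = (-2*(-3))*a = 6*a)
-78374 + c(O(6*(-4))) = -78374 + 6*(6*(-4))**2 = -78374 + 6*(-24)**2 = -78374 + 6*576 = -78374 + 3456 = -74918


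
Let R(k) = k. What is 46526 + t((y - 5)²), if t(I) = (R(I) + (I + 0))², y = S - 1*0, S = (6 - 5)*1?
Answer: 47550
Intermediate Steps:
S = 1 (S = 1*1 = 1)
y = 1 (y = 1 - 1*0 = 1 + 0 = 1)
t(I) = 4*I² (t(I) = (I + (I + 0))² = (I + I)² = (2*I)² = 4*I²)
46526 + t((y - 5)²) = 46526 + 4*((1 - 5)²)² = 46526 + 4*((-4)²)² = 46526 + 4*16² = 46526 + 4*256 = 46526 + 1024 = 47550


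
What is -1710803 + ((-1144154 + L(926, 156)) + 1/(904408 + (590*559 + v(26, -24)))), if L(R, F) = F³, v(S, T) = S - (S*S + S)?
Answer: 1161329217779/1233542 ≈ 9.4146e+5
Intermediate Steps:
v(S, T) = -S² (v(S, T) = S - (S² + S) = S - (S + S²) = S + (-S - S²) = -S²)
-1710803 + ((-1144154 + L(926, 156)) + 1/(904408 + (590*559 + v(26, -24)))) = -1710803 + ((-1144154 + 156³) + 1/(904408 + (590*559 - 1*26²))) = -1710803 + ((-1144154 + 3796416) + 1/(904408 + (329810 - 1*676))) = -1710803 + (2652262 + 1/(904408 + (329810 - 676))) = -1710803 + (2652262 + 1/(904408 + 329134)) = -1710803 + (2652262 + 1/1233542) = -1710803 + 3271676572005/1233542 = 1161329217779/1233542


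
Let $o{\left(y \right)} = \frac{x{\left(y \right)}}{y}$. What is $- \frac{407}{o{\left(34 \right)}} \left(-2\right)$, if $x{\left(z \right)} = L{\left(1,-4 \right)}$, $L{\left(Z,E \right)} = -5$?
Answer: $- \frac{27676}{5} \approx -5535.2$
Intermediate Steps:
$x{\left(z \right)} = -5$
$o{\left(y \right)} = - \frac{5}{y}$
$- \frac{407}{o{\left(34 \right)}} \left(-2\right) = - \frac{407}{\left(-5\right) \frac{1}{34}} \left(-2\right) = - \frac{407}{- \frac{5}{34}} \left(-2\right) = \left(-407\right) \left(- \frac{34}{5}\right) \left(-2\right) = \frac{13838}{5} \left(-2\right) = - \frac{27676}{5}$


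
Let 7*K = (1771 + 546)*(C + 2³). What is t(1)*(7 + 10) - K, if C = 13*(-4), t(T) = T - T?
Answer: 14564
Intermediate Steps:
t(T) = 0
C = -52
K = -14564 (K = ((1771 + 546)*(-52 + 2³))/7 = (2317*(-52 + 8))/7 = (2317*(-44))/7 = (⅐)*(-101948) = -14564)
t(1)*(7 + 10) - K = 0*(7 + 10) - 1*(-14564) = 0*17 + 14564 = 0 + 14564 = 14564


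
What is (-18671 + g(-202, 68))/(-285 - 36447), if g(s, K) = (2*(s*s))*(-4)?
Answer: 345103/36732 ≈ 9.3952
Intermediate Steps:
g(s, K) = -8*s**2 (g(s, K) = (2*s**2)*(-4) = -8*s**2)
(-18671 + g(-202, 68))/(-285 - 36447) = (-18671 - 8*(-202)**2)/(-285 - 36447) = (-18671 - 8*40804)/(-36732) = (-18671 - 326432)*(-1/36732) = -345103*(-1/36732) = 345103/36732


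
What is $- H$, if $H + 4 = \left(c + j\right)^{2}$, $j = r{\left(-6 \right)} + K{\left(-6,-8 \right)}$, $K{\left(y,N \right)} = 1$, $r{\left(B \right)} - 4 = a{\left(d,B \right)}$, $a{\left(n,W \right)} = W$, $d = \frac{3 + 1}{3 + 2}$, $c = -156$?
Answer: $-24645$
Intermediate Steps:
$d = \frac{4}{5} \approx 0.8$
$r{\left(B \right)} = 4 + B$
$j = -1$ ($j = \left(4 - 6\right) + 1 = -2 + 1 = -1$)
$H = 24645$ ($H = -4 + \left(-156 - 1\right)^{2} = -4 + \left(-157\right)^{2} = -4 + 24649 = 24645$)
$- H = \left(-1\right) 24645 = -24645$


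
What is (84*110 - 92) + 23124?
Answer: 32272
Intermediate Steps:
(84*110 - 92) + 23124 = (9240 - 92) + 23124 = 9148 + 23124 = 32272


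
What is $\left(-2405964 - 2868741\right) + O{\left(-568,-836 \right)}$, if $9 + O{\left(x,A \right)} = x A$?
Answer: $-4799866$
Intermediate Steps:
$O{\left(x,A \right)} = -9 + A x$ ($O{\left(x,A \right)} = -9 + x A = -9 + A x$)
$\left(-2405964 - 2868741\right) + O{\left(-568,-836 \right)} = \left(-2405964 - 2868741\right) - -474839 = -5274705 + \left(-9 + 474848\right) = -5274705 + 474839 = -4799866$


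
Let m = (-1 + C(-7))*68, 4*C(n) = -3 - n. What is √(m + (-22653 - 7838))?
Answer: I*√30491 ≈ 174.62*I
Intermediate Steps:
C(n) = -¾ - n/4 (C(n) = (-3 - n)/4 = -¾ - n/4)
m = 0 (m = (-1 + (-¾ - ¼*(-7)))*68 = (-1 + (-¾ + 7/4))*68 = (-1 + 1)*68 = 0*68 = 0)
√(m + (-22653 - 7838)) = √(0 + (-22653 - 7838)) = √(0 - 30491) = √(-30491) = I*√30491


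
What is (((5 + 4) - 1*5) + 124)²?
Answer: 16384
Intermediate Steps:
(((5 + 4) - 1*5) + 124)² = ((9 - 5) + 124)² = (4 + 124)² = 128² = 16384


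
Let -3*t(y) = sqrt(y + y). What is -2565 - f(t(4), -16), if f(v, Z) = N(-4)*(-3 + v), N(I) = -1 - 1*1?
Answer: -2571 - 4*sqrt(2)/3 ≈ -2572.9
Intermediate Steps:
N(I) = -2 (N(I) = -1 - 1 = -2)
t(y) = -sqrt(2)*sqrt(y)/3 (t(y) = -sqrt(y + y)/3 = -sqrt(2)*sqrt(y)/3)
f(v, Z) = 6 - 2*v (f(v, Z) = -2*(-3 + v) = 6 - 2*v)
-2565 - f(t(4), -16) = -2565 - (6 - (-2)*sqrt(2)*sqrt(4)/3) = -2565 - (6 - (-2)*sqrt(2)*2/3) = -2565 - (6 - (-4)*sqrt(2)/3) = -2565 - (6 + 4*sqrt(2)/3) = -2565 + (-6 - 4*sqrt(2)/3) = -2571 - 4*sqrt(2)/3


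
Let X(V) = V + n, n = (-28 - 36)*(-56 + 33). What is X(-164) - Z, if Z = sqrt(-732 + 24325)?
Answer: 1308 - sqrt(23593) ≈ 1154.4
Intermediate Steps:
n = 1472 (n = -64*(-23) = 1472)
X(V) = 1472 + V (X(V) = V + 1472 = 1472 + V)
Z = sqrt(23593) ≈ 153.60
X(-164) - Z = (1472 - 164) - sqrt(23593) = 1308 - sqrt(23593)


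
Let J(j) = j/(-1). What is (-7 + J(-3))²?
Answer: 16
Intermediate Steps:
J(j) = -j (J(j) = j*(-1) = -j)
(-7 + J(-3))² = (-7 - 1*(-3))² = (-7 + 3)² = (-4)² = 16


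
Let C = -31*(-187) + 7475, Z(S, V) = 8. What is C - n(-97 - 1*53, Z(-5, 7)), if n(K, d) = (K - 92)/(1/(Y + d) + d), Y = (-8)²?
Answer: 7675368/577 ≈ 13302.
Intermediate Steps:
Y = 64
n(K, d) = (-92 + K)/(d + 1/(64 + d)) (n(K, d) = (K - 92)/(1/(64 + d) + d) = (-92 + K)/(d + 1/(64 + d)))
C = 13272 (C = 5797 + 7475 = 13272)
C - n(-97 - 1*53, Z(-5, 7)) = 13272 - (-5888 - 92*8 + 64*(-97 - 1*53) + (-97 - 1*53)*8)/(1 + 8² + 64*8) = 13272 - (-5888 - 736 + 64*(-97 - 53) + (-97 - 53)*8)/(1 + 64 + 512) = 13272 - (-5888 - 736 + 64*(-150) - 150*8)/577 = 13272 - (-5888 - 736 - 9600 - 1200)/577 = 13272 - (-17424)/577 = 13272 - 1*(-17424/577) = 13272 + 17424/577 = 7675368/577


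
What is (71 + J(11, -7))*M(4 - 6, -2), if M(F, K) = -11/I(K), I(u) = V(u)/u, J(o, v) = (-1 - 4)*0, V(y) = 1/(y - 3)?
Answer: -7810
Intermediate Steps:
V(y) = 1/(-3 + y)
J(o, v) = 0 (J(o, v) = -5*0 = 0)
I(u) = 1/(u*(-3 + u)) (I(u) = 1/((-3 + u)*u) = 1/(u*(-3 + u)))
M(F, K) = -11*K*(-3 + K)
(71 + J(11, -7))*M(4 - 6, -2) = (71 + 0)*(11*(-2)*(3 - 1*(-2))) = 71*(11*(-2)*(3 + 2)) = 71*(11*(-2)*5) = 71*(-110) = -7810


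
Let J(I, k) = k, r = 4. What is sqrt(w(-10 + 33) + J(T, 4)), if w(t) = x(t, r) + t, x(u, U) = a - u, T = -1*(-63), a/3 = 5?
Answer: sqrt(19) ≈ 4.3589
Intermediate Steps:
a = 15 (a = 3*5 = 15)
T = 63
x(u, U) = 15 - u
w(t) = 15 (w(t) = (15 - t) + t = 15)
sqrt(w(-10 + 33) + J(T, 4)) = sqrt(15 + 4) = sqrt(19)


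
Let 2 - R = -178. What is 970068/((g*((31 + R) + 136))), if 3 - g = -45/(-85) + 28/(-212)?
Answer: 874031268/813715 ≈ 1074.1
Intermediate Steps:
R = 180 (R = 2 - 1*(-178) = 2 + 178 = 180)
g = 2345/901 (g = 3 - (-45/(-85) + 28/(-212)) = 3 - (-45*(-1/85) + 28*(-1/212)) = 3 - (9/17 - 7/53) = 3 - 1*358/901 = 3 - 358/901 = 2345/901 ≈ 2.6027)
970068/((g*((31 + R) + 136))) = 970068/((2345*((31 + 180) + 136)/901)) = 970068/((2345*(211 + 136)/901)) = 970068/(((2345/901)*347)) = 970068/(813715/901) = 970068*(901/813715) = 874031268/813715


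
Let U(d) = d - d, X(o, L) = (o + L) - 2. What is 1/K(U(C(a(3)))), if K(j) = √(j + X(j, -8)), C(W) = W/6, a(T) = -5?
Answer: -I*√10/10 ≈ -0.31623*I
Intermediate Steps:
C(W) = W/6 (C(W) = W*(⅙) = W/6)
X(o, L) = -2 + L + o (X(o, L) = (L + o) - 2 = -2 + L + o)
U(d) = 0
K(j) = √(-10 + 2*j) (K(j) = √(j + (-2 - 8 + j)) = √(j + (-10 + j)) = √(-10 + 2*j))
1/K(U(C(a(3)))) = 1/(√(-10 + 2*0)) = 1/(√(-10 + 0)) = 1/(√(-10)) = 1/(I*√10) = -I*√10/10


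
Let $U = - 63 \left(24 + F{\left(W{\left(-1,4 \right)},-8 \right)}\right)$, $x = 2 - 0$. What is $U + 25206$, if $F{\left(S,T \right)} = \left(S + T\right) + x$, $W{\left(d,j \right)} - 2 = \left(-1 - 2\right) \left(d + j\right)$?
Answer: $24513$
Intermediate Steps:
$x = 2$ ($x = 2 + 0 = 2$)
$W{\left(d,j \right)} = 2 - 3 d - 3 j$ ($W{\left(d,j \right)} = 2 + \left(-1 - 2\right) \left(d + j\right) = 2 - 3 \left(d + j\right) = 2 - \left(3 d + 3 j\right) = 2 - 3 d - 3 j$)
$F{\left(S,T \right)} = 2 + S + T$ ($F{\left(S,T \right)} = \left(S + T\right) + 2 = 2 + S + T$)
$U = -693$ ($U = - 63 \left(24 - 13\right) = \left(-63\right) 11 = -693$)
$U + 25206 = -693 + 25206 = 24513$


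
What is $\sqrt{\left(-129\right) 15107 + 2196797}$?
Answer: $\sqrt{247994} \approx 497.99$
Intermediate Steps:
$\sqrt{\left(-129\right) 15107 + 2196797} = \sqrt{-1948803 + 2196797} = \sqrt{247994}$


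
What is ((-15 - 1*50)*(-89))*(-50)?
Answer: -289250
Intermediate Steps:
((-15 - 1*50)*(-89))*(-50) = ((-15 - 50)*(-89))*(-50) = -65*(-89)*(-50) = 5785*(-50) = -289250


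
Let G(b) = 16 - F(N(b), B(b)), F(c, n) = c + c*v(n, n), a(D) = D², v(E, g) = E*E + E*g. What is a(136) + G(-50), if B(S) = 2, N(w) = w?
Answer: 18962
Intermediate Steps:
v(E, g) = E² + E*g
F(c, n) = c + 2*c*n² (F(c, n) = c + c*(n*(n + n)) = c + c*(n*(2*n)) = c + c*(2*n²) = c + 2*c*n²)
G(b) = 16 - 9*b (G(b) = 16 - b*(1 + 2*2²) = 16 - b*(1 + 2*4) = 16 - b*(1 + 8) = 16 - b*9 = 16 - 9*b)
a(136) + G(-50) = 136² + (16 - 9*(-50)) = 18496 + (16 + 450) = 18496 + 466 = 18962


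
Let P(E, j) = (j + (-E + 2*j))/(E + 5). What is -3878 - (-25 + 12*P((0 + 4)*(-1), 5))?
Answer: -4081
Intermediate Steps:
P(E, j) = (-E + 3*j)/(5 + E)
-3878 - (-25 + 12*P((0 + 4)*(-1), 5)) = -3878 - (-25 + 12*((-(0 + 4)*(-1) + 3*5)/(5 + (0 + 4)*(-1)))) = -3878 - (-25 + 12*((-4*(-1) + 15)/(5 + 4*(-1)))) = -3878 - (-25 + 12*((-1*(-4) + 15)/(5 - 4))) = -3878 - (-25 + 12*((4 + 15)/1)) = -3878 - (-25 + 12*(1*19)) = -3878 - (-25 + 12*19) = -3878 - (-25 + 228) = -3878 - 1*203 = -3878 - 203 = -4081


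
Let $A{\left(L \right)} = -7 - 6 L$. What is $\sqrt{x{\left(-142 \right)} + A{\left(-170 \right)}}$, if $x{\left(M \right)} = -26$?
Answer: $\sqrt{987} \approx 31.417$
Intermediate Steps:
$\sqrt{x{\left(-142 \right)} + A{\left(-170 \right)}} = \sqrt{-26 - -1013} = \sqrt{-26 + \left(-7 + 1020\right)} = \sqrt{-26 + 1013} = \sqrt{987}$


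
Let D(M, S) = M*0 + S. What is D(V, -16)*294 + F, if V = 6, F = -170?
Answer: -4874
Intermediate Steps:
D(M, S) = S (D(M, S) = 0 + S = S)
D(V, -16)*294 + F = -16*294 - 170 = -4704 - 170 = -4874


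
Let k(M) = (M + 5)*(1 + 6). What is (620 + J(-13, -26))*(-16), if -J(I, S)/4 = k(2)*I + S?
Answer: -52352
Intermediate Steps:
k(M) = 35 + 7*M (k(M) = (5 + M)*7 = 35 + 7*M)
J(I, S) = -196*I - 4*S (J(I, S) = -4*((35 + 7*2)*I + S) = -4*((35 + 14)*I + S) = -4*(49*I + S) = -4*(S + 49*I) = -196*I - 4*S)
(620 + J(-13, -26))*(-16) = (620 + (-196*(-13) - 4*(-26)))*(-16) = (620 + (2548 + 104))*(-16) = (620 + 2652)*(-16) = 3272*(-16) = -52352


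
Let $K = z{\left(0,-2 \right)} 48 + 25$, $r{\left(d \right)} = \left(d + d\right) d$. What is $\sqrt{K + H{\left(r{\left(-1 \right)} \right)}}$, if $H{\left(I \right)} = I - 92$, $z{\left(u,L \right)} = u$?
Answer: $i \sqrt{65} \approx 8.0623 i$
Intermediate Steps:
$r{\left(d \right)} = 2 d^{2}$ ($r{\left(d \right)} = 2 d d = 2 d^{2}$)
$H{\left(I \right)} = -92 + I$ ($H{\left(I \right)} = I - 92 = -92 + I$)
$K = 25$ ($K = 0 \cdot 48 + 25 = 0 + 25 = 25$)
$\sqrt{K + H{\left(r{\left(-1 \right)} \right)}} = \sqrt{25 - \left(92 - 2 \left(-1\right)^{2}\right)} = \sqrt{25 + \left(-92 + 2 \cdot 1\right)} = \sqrt{25 + \left(-92 + 2\right)} = \sqrt{25 - 90} = \sqrt{-65} = i \sqrt{65}$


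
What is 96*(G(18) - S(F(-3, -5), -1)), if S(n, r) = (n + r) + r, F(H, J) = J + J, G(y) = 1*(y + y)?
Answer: 4608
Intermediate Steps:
G(y) = 2*y (G(y) = 1*(2*y) = 2*y)
F(H, J) = 2*J
S(n, r) = n + 2*r
96*(G(18) - S(F(-3, -5), -1)) = 96*(2*18 - (2*(-5) + 2*(-1))) = 96*(36 - (-10 - 2)) = 96*(36 - 1*(-12)) = 96*(36 + 12) = 96*48 = 4608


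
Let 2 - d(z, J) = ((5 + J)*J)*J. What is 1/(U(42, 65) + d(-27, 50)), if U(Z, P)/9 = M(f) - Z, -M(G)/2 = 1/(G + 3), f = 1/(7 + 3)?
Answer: -31/4274336 ≈ -7.2526e-6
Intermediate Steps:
f = 1/10 ≈ 0.10000
M(G) = -2/(3 + G) (M(G) = -2/(G + 3) = -2/(3 + G))
d(z, J) = 2 - J**2*(5 + J) (d(z, J) = 2 - (5 + J)*J*J = 2 - J*(5 + J)*J = 2 - J**2*(5 + J))
U(Z, P) = -180/31 - 9*Z (U(Z, P) = 9*(-2/(3 + 1/10) - Z) = 9*(-2/31/10 - Z) = 9*(-2*10/31 - Z) = 9*(-20/31 - Z) = -180/31 - 9*Z)
1/(U(42, 65) + d(-27, 50)) = 1/((-180/31 - 9*42) + (2 - 1*50**3 - 5*50**2)) = 1/((-180/31 - 378) + (2 - 1*125000 - 5*2500)) = 1/(-11898/31 + (2 - 125000 - 12500)) = 1/(-11898/31 - 137498) = 1/(-4274336/31) = -31/4274336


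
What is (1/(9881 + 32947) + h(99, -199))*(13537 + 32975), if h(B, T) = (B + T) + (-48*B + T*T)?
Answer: 5768380150548/3569 ≈ 1.6162e+9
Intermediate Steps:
h(B, T) = T + T² - 47*B (h(B, T) = (B + T) + (-48*B + T²) = (B + T) + (T² - 48*B) = T + T² - 47*B)
(1/(9881 + 32947) + h(99, -199))*(13537 + 32975) = (1/(9881 + 32947) + (-199 + (-199)² - 47*99))*(13537 + 32975) = (1/42828 + (-199 + 39601 - 4653))*46512 = (1/42828 + 34749)*46512 = (1488230173/42828)*46512 = 5768380150548/3569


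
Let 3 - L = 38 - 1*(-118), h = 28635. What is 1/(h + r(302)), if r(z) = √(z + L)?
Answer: 28635/819963076 - √149/819963076 ≈ 3.4907e-5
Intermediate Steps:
L = -153 (L = 3 - (38 - 1*(-118)) = 3 - (38 + 118) = 3 - 1*156 = 3 - 156 = -153)
r(z) = √(-153 + z) (r(z) = √(z - 153) = √(-153 + z))
1/(h + r(302)) = 1/(28635 + √(-153 + 302)) = 1/(28635 + √149)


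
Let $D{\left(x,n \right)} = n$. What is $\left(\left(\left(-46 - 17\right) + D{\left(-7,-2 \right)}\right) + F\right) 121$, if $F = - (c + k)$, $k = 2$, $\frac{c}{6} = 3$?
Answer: $-10285$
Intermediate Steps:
$c = 18$ ($c = 6 \cdot 3 = 18$)
$F = -20$ ($F = - (18 + 2) = \left(-1\right) 20 = -20$)
$\left(\left(\left(-46 - 17\right) + D{\left(-7,-2 \right)}\right) + F\right) 121 = \left(\left(\left(-46 - 17\right) - 2\right) - 20\right) 121 = \left(\left(-63 - 2\right) - 20\right) 121 = \left(-65 - 20\right) 121 = \left(-85\right) 121 = -10285$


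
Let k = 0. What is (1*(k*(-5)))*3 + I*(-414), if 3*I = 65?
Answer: -8970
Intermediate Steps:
I = 65/3 (I = (⅓)*65 = 65/3 ≈ 21.667)
(1*(k*(-5)))*3 + I*(-414) = (1*(0*(-5)))*3 + (65/3)*(-414) = (1*0)*3 - 8970 = 0*3 - 8970 = 0 - 8970 = -8970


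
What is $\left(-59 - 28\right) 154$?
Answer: $-13398$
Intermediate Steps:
$\left(-59 - 28\right) 154 = \left(-87\right) 154 = -13398$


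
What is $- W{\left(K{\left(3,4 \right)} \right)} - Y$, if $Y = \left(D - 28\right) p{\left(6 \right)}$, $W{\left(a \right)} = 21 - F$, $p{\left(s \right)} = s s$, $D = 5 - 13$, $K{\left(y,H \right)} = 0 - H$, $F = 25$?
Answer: $1300$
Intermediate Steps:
$K{\left(y,H \right)} = - H$
$D = -8$
$p{\left(s \right)} = s^{2}$
$W{\left(a \right)} = -4$ ($W{\left(a \right)} = 21 - 25 = -4$)
$Y = -1296$ ($Y = \left(-8 - 28\right) 6^{2} = \left(-36\right) 36 = -1296$)
$- W{\left(K{\left(3,4 \right)} \right)} - Y = \left(-1\right) \left(-4\right) - -1296 = 4 + 1296 = 1300$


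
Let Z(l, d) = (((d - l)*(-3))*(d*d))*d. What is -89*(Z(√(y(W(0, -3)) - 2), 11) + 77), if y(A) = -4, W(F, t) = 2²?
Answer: 3902294 - 355377*I*√6 ≈ 3.9023e+6 - 8.7049e+5*I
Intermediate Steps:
W(F, t) = 4
Z(l, d) = d³*(-3*d + 3*l) (Z(l, d) = ((-3*d + 3*l)*d²)*d = (d²*(-3*d + 3*l))*d = d³*(-3*d + 3*l))
-89*(Z(√(y(W(0, -3)) - 2), 11) + 77) = -89*(3*11³*(√(-4 - 2) - 1*11) + 77) = -89*(3*1331*(√(-6) - 11) + 77) = -89*(3*1331*(I*√6 - 11) + 77) = -89*(3*1331*(-11 + I*√6) + 77) = -89*((-43923 + 3993*I*√6) + 77) = -89*(-43846 + 3993*I*√6) = 3902294 - 355377*I*√6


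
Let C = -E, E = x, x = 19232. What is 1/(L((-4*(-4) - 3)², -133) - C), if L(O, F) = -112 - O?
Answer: 1/18951 ≈ 5.2768e-5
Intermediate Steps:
E = 19232
C = -19232 (C = -1*19232 = -19232)
1/(L((-4*(-4) - 3)², -133) - C) = 1/((-112 - (-4*(-4) - 3)²) - 1*(-19232)) = 1/((-112 - (16 - 3)²) + 19232) = 1/((-112 - 1*13²) + 19232) = 1/((-112 - 1*169) + 19232) = 1/((-112 - 169) + 19232) = 1/(-281 + 19232) = 1/18951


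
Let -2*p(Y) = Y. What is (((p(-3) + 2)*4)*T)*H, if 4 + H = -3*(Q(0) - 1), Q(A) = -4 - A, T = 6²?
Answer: 5544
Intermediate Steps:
p(Y) = -Y/2
T = 36
H = 11 (H = -4 - 3*((-4 - 1*0) - 1) = -4 - 3*((-4 + 0) - 1) = -4 - 3*(-4 - 1) = -4 - 3*(-5) = -4 + 15 = 11)
(((p(-3) + 2)*4)*T)*H = (((-½*(-3) + 2)*4)*36)*11 = (((3/2 + 2)*4)*36)*11 = (((7/2)*4)*36)*11 = (14*36)*11 = 504*11 = 5544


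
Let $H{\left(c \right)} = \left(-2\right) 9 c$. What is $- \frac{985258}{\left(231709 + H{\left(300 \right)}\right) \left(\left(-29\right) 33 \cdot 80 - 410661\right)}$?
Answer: $\frac{985258}{110262497289} \approx 8.9356 \cdot 10^{-6}$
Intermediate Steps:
$H{\left(c \right)} = - 18 c$
$- \frac{985258}{\left(231709 + H{\left(300 \right)}\right) \left(\left(-29\right) 33 \cdot 80 - 410661\right)} = - \frac{985258}{\left(231709 - 5400\right) \left(\left(-29\right) 33 \cdot 80 - 410661\right)} = - \frac{985258}{\left(231709 - 5400\right) \left(\left(-957\right) 80 - 410661\right)} = - \frac{985258}{226309 \left(-76560 - 410661\right)} = - \frac{985258}{226309 \left(-487221\right)} = - \frac{985258}{-110262497289} = \left(-985258\right) \left(- \frac{1}{110262497289}\right) = \frac{985258}{110262497289}$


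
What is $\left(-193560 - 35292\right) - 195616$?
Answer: $-424468$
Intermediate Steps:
$\left(-193560 - 35292\right) - 195616 = -228852 - 195616 = -424468$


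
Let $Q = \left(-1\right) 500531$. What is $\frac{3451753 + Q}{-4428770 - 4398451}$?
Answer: $- \frac{2951222}{8827221} \approx -0.33433$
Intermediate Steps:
$Q = -500531$
$\frac{3451753 + Q}{-4428770 - 4398451} = \frac{3451753 - 500531}{-4428770 - 4398451} = \frac{2951222}{-8827221} = 2951222 \left(- \frac{1}{8827221}\right) = - \frac{2951222}{8827221}$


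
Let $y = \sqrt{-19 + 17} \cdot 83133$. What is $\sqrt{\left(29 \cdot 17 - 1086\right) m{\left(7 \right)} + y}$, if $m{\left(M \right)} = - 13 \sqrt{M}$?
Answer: $\sqrt{7709 \sqrt{7} + 83133 i \sqrt{2}} \approx 264.31 + 222.4 i$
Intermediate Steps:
$y = 83133 i \sqrt{2}$ ($y = \sqrt{-2} \cdot 83133 = i \sqrt{2} \cdot 83133 = 83133 i \sqrt{2} \approx 1.1757 \cdot 10^{5} i$)
$\sqrt{\left(29 \cdot 17 - 1086\right) m{\left(7 \right)} + y} = \sqrt{\left(29 \cdot 17 - 1086\right) \left(- 13 \sqrt{7}\right) + 83133 i \sqrt{2}} = \sqrt{\left(493 - 1086\right) \left(- 13 \sqrt{7}\right) + 83133 i \sqrt{2}} = \sqrt{- 593 \left(- 13 \sqrt{7}\right) + 83133 i \sqrt{2}} = \sqrt{7709 \sqrt{7} + 83133 i \sqrt{2}}$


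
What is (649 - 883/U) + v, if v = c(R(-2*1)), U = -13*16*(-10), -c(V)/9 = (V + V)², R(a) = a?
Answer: 1049517/2080 ≈ 504.58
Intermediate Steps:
c(V) = -36*V² (c(V) = -9*(V + V)² = -9*4*V² = -36*V²)
U = 2080 (U = -208*(-10) = 2080)
v = -144 (v = -36*(-2*1)² = -36*(-2)² = -36*4 = -144)
(649 - 883/U) + v = (649 - 883/2080) - 144 = 1349037/2080 - 144 = 1049517/2080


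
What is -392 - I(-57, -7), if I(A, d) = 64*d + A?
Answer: 113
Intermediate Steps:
I(A, d) = A + 64*d
-392 - I(-57, -7) = -392 - (-57 + 64*(-7)) = -392 - (-57 - 448) = -392 - 1*(-505) = -392 + 505 = 113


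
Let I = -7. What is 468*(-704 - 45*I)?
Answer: -182052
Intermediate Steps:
468*(-704 - 45*I) = 468*(-704 - 45*(-7)) = 468*(-704 + 315) = 468*(-389) = -182052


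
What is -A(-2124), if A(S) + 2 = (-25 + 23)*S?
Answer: -4246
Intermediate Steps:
A(S) = -2 - 2*S (A(S) = -2 + (-25 + 23)*S = -2 - 2*S)
-A(-2124) = -(-2 - 2*(-2124)) = -(-2 + 4248) = -1*4246 = -4246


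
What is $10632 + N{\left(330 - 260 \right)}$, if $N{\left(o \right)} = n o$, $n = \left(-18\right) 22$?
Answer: $-17088$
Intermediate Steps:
$n = -396$
$N{\left(o \right)} = - 396 o$
$10632 + N{\left(330 - 260 \right)} = 10632 - 396 \left(330 - 260\right) = 10632 - 27720 = -17088$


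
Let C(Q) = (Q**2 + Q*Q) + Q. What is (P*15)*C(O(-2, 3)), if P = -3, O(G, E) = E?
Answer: -945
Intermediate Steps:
C(Q) = Q + 2*Q**2 (C(Q) = (Q**2 + Q**2) + Q = 2*Q**2 + Q = Q + 2*Q**2)
(P*15)*C(O(-2, 3)) = (-3*15)*(3*(1 + 2*3)) = -135*(1 + 6) = -135*7 = -45*21 = -945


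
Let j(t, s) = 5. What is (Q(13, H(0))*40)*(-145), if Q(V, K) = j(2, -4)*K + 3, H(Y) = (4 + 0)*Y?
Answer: -17400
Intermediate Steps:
H(Y) = 4*Y
Q(V, K) = 3 + 5*K (Q(V, K) = 5*K + 3 = 3 + 5*K)
(Q(13, H(0))*40)*(-145) = ((3 + 5*(4*0))*40)*(-145) = ((3 + 5*0)*40)*(-145) = ((3 + 0)*40)*(-145) = (3*40)*(-145) = 120*(-145) = -17400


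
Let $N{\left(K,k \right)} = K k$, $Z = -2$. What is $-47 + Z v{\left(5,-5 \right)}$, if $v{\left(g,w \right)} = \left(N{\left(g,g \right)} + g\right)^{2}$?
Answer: $-1847$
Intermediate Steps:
$v{\left(g,w \right)} = \left(g + g^{2}\right)^{2}$ ($v{\left(g,w \right)} = \left(g g + g\right)^{2} = \left(g^{2} + g\right)^{2} = \left(g + g^{2}\right)^{2}$)
$-47 + Z v{\left(5,-5 \right)} = -47 - 2 \cdot 5^{2} \left(1 + 5\right)^{2} = -47 - 2 \cdot 25 \cdot 6^{2} = -47 - 2 \cdot 25 \cdot 36 = -47 - 1800 = -1847$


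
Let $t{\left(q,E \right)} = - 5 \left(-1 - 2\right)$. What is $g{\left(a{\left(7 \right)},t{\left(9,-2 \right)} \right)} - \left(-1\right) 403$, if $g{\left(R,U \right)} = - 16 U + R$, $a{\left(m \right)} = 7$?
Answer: $170$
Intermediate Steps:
$t{\left(q,E \right)} = 15$ ($t{\left(q,E \right)} = \left(-5\right) \left(-3\right) = 15$)
$g{\left(R,U \right)} = R - 16 U$
$g{\left(a{\left(7 \right)},t{\left(9,-2 \right)} \right)} - \left(-1\right) 403 = \left(7 - 240\right) - \left(-1\right) 403 = \left(7 - 240\right) - -403 = -233 + 403 = 170$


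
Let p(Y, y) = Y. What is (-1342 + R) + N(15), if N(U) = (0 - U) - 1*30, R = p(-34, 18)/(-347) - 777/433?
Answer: -208653034/150251 ≈ -1388.7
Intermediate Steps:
R = -254897/150251 (R = -34/(-347) - 777/433 = -34*(-1/347) - 777*1/433 = 34/347 - 777/433 = -254897/150251 ≈ -1.6965)
N(U) = -30 - U (N(U) = -U - 30 = -30 - U)
(-1342 + R) + N(15) = (-1342 - 254897/150251) + (-30 - 1*15) = -201891739/150251 + (-30 - 15) = -201891739/150251 - 45 = -208653034/150251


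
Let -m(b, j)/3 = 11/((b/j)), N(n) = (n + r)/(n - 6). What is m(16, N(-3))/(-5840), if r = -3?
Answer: 11/46720 ≈ 0.00023545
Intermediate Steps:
N(n) = (-3 + n)/(-6 + n) (N(n) = (n - 3)/(n - 6) = (-3 + n)/(-6 + n))
m(b, j) = -33*j/b (m(b, j) = -33/(b/j) = -33*j/b)
m(16, N(-3))/(-5840) = -33*(-3 - 3)/(-6 - 3)/16/(-5840) = -33*-6/(-9)*1/16*(-1/5840) = -33*(-1/9*(-6))*1/16*(-1/5840) = -33*2/3*1/16*(-1/5840) = -11/8*(-1/5840) = 11/46720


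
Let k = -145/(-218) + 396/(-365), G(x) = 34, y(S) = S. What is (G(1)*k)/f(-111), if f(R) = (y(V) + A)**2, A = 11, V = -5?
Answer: -567851/1432260 ≈ -0.39647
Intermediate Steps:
k = -33403/79570 (k = -145*(-1/218) + 396*(-1/365) = 145/218 - 396/365 = -33403/79570 ≈ -0.41979)
f(R) = 36 (f(R) = (-5 + 11)**2 = 6**2 = 36)
(G(1)*k)/f(-111) = (34*(-33403/79570))/36 = -567851/39785*1/36 = -567851/1432260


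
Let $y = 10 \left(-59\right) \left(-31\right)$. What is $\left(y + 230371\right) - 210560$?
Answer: $38101$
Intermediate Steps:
$y = 18290$ ($y = \left(-590\right) \left(-31\right) = 18290$)
$\left(y + 230371\right) - 210560 = \left(18290 + 230371\right) - 210560 = 248661 - 210560 = 38101$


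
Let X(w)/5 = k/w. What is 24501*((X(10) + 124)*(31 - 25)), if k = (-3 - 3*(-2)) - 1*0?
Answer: 18449253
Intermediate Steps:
k = 3 (k = (-3 + 6) + 0 = 3 + 0 = 3)
X(w) = 15/w (X(w) = 5*(3/w) = 15/w)
24501*((X(10) + 124)*(31 - 25)) = 24501*((15/10 + 124)*(31 - 25)) = 24501*((15*(⅒) + 124)*6) = 24501*((3/2 + 124)*6) = 24501*((251/2)*6) = 24501*753 = 18449253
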